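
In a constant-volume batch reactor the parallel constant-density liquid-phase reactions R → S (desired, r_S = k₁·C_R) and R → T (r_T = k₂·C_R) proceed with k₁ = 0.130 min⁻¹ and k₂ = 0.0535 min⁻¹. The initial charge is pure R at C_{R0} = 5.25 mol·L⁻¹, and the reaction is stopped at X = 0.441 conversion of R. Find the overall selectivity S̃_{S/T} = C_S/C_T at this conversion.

2.43

C_R = C_{R0}(1−X) = 2.935 mol·L⁻¹.
Both paths are first order in R, so the instantaneous fraction to S is constant: dC_S/d(−C_R) = k₁/(k₁+k₂) = 0.7084.
C_S = 0.7084·(C_{R0}−C_R) = 0.7084×2.315 = 1.64 mol·L⁻¹.
C_T = (C_{R0}−C_R)−C_S = 0.6750 mol·L⁻¹; S̃_{S/T} = 1.640/0.6750 = 2.43.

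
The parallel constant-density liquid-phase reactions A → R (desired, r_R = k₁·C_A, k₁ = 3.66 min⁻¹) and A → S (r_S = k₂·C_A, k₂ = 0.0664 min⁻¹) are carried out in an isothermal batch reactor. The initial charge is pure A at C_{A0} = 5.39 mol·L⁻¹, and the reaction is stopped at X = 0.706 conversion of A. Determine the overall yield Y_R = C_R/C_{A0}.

0.693

C_A = C_{A0}(1−X) = 1.585 mol·L⁻¹.
Both paths are first order in A, so the instantaneous fraction to R is constant: dC_R/d(−C_A) = k₁/(k₁+k₂) = 0.9822.
C_R = 0.9822·(C_{A0}−C_A) = 0.9822×3.805 = 3.74 mol·L⁻¹.
Y_R = C_R/C_{A0} = 3.738/5.39 = 0.693.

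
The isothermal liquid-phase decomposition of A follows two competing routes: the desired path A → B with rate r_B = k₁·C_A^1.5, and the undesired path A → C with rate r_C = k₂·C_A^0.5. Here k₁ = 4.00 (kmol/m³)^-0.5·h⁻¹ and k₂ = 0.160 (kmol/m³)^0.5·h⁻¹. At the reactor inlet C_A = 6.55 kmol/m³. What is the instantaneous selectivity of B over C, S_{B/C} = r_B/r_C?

164

S_{B/C} = r_B/r_C = (k₁·C_A^1.5)/(k₂·C_A^0.5) = (k₁/k₂)·C_A.
= (4.00×6.550^1.5) / (0.160×6.550^0.5) = 67.05/0.4095 = 164.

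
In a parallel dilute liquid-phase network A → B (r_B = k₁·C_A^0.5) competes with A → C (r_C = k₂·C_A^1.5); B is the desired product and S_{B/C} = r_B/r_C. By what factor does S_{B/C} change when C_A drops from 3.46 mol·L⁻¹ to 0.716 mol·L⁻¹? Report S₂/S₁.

S_{B/C} = (k₁/k₂)·C_A⁻¹, so S₂/S₁ = (C_{A,2}/C_{A,1})⁻¹.
= 3.46/0.716 = 4.83.
Selectivity toward B rises as C_A falls — low-concentration operation is favoured.

4.83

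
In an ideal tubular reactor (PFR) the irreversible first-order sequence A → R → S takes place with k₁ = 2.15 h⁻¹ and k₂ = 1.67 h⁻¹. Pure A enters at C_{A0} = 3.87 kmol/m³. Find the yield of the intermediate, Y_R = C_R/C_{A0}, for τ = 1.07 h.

0.301

Solving the coupled first-order balances gives C_R(τ) = [k₁/(k₂−k₁)]·C_{A0}·(e^(−k₁τ) − e^(−k₂τ)).
e^(−k₁τ) = e^(−2.15×1.07) = e^(−2.300) = 0.1002; e^(−k₂τ) = e^(−1.787) = 0.1675.
C_R = 2.15×3.87/(1.67−2.15) × (0.1002−0.1675) = (-17.33)×(-0.06727) = 1.166 kmol/m³.
Y_R = C_R/C_{A0} = 1.166/3.87 = 0.301.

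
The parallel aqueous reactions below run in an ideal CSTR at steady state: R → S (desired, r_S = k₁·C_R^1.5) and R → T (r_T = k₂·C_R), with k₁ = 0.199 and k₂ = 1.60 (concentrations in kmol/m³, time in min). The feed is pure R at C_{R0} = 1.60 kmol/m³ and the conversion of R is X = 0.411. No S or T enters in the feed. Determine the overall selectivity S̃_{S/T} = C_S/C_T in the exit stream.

Exit C_R = C_{R0}(1−X) = 1.60×0.589 = 0.9424 kmol/m³.
A CSTR operates uniformly at the exit composition, giving r_S = 0.1821 and r_T = 1.508 (each k·C_R^n at C_R = 0.9424).
Overall selectivity = C_S/C_T = r_Sτ/(r_Tτ) = r_S/r_T = 0.121.

0.121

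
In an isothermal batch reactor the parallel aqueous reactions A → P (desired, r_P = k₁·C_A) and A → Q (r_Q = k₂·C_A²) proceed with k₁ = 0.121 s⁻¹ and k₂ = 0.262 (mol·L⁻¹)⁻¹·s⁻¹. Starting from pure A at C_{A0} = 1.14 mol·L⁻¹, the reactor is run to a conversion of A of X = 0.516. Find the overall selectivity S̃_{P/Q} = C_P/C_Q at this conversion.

0.561

C_A = C_{A0}(1−X) = 0.5518 mol·L⁻¹.
Along a PFR/batch, dC_P/dC_A = −r_P/(r_P+r_Q) = −k₁/(k₁+k₂·C_A).
Integrating from C_{A0} to C_A: C_P = (0.121/0.262)·ln[(0.121+0.262·1.14)/(0.121+0.262·0.552)] = 0.4618·ln(0.4197/0.2656) = 0.2114 mol·L⁻¹.
C_Q = (C_{A0}−C_A)−C_P = 0.3769 mol·L⁻¹; S̃_{P/Q} = 0.2114/0.3769 = 0.561.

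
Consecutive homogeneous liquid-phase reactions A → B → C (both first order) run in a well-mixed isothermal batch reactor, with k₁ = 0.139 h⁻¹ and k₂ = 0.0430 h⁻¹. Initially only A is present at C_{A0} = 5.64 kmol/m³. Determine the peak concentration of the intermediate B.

Evaluating C_B at t_opt = ln(k₂/k₁)/(k₂−k₁) gives C_{B,max}/C_{A0} = (k₁/k₂)^[k₂/(k₂−k₁)].
= (0.139/0.0430)^(0.0430/(0.0430−0.139)) = (3.233)^(-0.4479) = 0.5912.
C_{B,max} = 0.5912×5.64 = 3.33 kmol/m³.

3.33 kmol/m³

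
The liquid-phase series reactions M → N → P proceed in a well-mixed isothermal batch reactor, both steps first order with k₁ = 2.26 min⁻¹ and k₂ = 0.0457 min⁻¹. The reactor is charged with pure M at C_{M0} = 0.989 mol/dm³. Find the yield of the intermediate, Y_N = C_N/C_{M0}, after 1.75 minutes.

0.923

The intermediate concentration in a first-order A→B→C sequence is C_N = k₁C_{M0}(e^(−k₁t) − e^(−k₂t))/(k₂−k₁).
e^(−k₁t) = e^(−2.26×1.75) = e^(−3.955) = 0.01916; e^(−k₂t) = e^(−0.07997) = 0.9231.
C_N = 2.26×0.989/(0.0457−2.26) × (0.01916−0.9231) = (-1.009)×(-0.9040) = 0.9125 mol/dm³.
Y_N = C_N/C_{M0} = 0.9125/0.989 = 0.923.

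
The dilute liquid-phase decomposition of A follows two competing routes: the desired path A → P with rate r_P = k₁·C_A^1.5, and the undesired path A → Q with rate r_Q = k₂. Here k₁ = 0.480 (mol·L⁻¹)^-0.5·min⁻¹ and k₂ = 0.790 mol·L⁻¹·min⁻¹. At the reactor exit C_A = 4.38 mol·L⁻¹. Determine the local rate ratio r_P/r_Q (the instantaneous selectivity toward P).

S_{P/Q} = r_P/r_Q = (k₁·C_A^1.5)/(k₂) = (k₁/k₂)·C_A^1.5.
= (0.480×4.380^1.5) / (0.790) = 4.400/0.7900 = 5.57.

5.57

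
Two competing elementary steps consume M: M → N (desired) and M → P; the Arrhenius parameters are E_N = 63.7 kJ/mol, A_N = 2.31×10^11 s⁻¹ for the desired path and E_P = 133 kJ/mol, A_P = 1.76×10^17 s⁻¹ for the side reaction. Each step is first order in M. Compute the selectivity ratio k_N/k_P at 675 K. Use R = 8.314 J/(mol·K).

0.303

k_N/k_P = (A_N/A_P)·exp[−(E_N−E_P)/(RT)] = (A_N/A_P)·exp[(E_P−E_N)/(RT)].
(E_P−E_N)/(RT) = (133−63.7)×10³/(8.314×675) = 69300/5612 = 12.35.
k_N/k_P = (2.31×10^11/1.76×10^17)·exp(12.35) = 1.312×10^-6 × 2.306×10^5 = 0.303.
Since E_N < E_P, lowering the temperature improves selectivity toward N.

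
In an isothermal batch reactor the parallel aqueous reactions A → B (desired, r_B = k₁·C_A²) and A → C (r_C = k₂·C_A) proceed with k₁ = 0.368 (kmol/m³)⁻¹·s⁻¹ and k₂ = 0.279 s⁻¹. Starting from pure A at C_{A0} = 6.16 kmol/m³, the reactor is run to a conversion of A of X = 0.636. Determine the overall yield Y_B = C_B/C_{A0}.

C_A = C_{A0}(1−X) = 2.242 kmol/m³.
Along a PFR/batch, dC_C/dC_A = −r_C/(r_B+r_C) = −k₂/(k₂+k₁·C_A).
Integrating from C_{A0} to C_A: C_C = (0.279/0.368)·ln[(0.279+0.368·6.16)/(0.279+0.368·2.24)] = 0.7582·ln(2.546/1.104) = 0.6334 kmol/m³.
Then C_B = (C_{A0}−C_A) − C_C = 3.918 − 0.6334 = 3.284 kmol/m³.
Y_B = C_B/C_{A0} = 3.284/6.16 = 0.533.

0.533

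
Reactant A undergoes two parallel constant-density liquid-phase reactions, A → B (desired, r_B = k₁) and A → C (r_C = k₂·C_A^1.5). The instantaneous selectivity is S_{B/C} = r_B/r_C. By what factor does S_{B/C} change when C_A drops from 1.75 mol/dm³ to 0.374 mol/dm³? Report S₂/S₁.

10.1

S_{B/C} = (k₁/k₂)·C_A^-1.5, so S₂/S₁ = (C_{A,2}/C_{A,1})^-1.5.
= (0.374/1.75)^(-1.5) = (0.2137)^(-1.5) = 10.1.
Selectivity toward B rises as C_A falls — low-concentration operation is favoured.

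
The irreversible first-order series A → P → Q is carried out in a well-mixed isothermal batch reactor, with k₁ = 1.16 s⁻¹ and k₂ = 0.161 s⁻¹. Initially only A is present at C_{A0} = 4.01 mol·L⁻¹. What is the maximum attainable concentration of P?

2.92 mol·L⁻¹

For a first-order series the maximum intermediate yield is C_{P,max}/C_{A0} = (k₁/k₂)^[k₂/(k₂−k₁)].
= (1.16/0.161)^(0.161/(0.161−1.16)) = (7.205)^(-0.1612) = 0.7274.
C_{P,max} = 0.7274×4.01 = 2.92 mol·L⁻¹.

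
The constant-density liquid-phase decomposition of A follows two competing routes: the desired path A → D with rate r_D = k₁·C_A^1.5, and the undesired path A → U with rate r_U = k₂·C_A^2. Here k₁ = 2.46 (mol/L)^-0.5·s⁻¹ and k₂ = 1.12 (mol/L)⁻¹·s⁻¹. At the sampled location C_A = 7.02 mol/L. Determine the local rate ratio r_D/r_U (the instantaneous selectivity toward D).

S_{D/U} = r_D/r_U = (k₁·C_A^1.5)/(k₂·C_A^2) = (k₁/k₂)·C_A^-0.5.
= (2.46×7.020^1.5) / (1.12×7.020^2) = 45.76/55.19 = 0.829.
The undesired path is higher order in A, so low C_A (CSTR or dilute feed) favours D.

0.829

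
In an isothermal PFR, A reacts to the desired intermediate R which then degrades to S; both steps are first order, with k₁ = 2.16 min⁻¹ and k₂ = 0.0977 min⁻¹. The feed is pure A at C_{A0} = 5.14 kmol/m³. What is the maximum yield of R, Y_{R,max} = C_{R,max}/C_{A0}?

At the optimum, C_{R,max}/C_{A0} = (k₁/k₂)^[k₂/(k₂−k₁)].
= (2.16/0.0977)^(0.0977/(0.0977−2.16)) = (22.11)^(-0.04737) = 0.8636.

0.864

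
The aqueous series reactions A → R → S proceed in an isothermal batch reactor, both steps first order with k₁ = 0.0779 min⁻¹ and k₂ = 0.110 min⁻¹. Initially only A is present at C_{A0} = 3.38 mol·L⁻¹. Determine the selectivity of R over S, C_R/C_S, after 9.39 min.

1.41

The intermediate concentration in a first-order A→B→C sequence is C_R = k₁C_{A0}(e^(−k₁t) − e^(−k₂t))/(k₂−k₁).
e^(−k₁t) = e^(−0.0779×9.39) = e^(−0.7315) = 0.4812; e^(−k₂t) = e^(−1.033) = 0.3560.
C_R = 0.0779×3.38/(0.110−0.0779) × (0.4812−0.3560) = 8.203×0.1252 = 1.027 mol·L⁻¹.
C_A = C_{A0}e^(−k₁t) = 1.626 mol·L⁻¹, so C_S = C_{A0}−C_A−C_R = 0.7264 mol·L⁻¹; C_R/C_S = 1.41.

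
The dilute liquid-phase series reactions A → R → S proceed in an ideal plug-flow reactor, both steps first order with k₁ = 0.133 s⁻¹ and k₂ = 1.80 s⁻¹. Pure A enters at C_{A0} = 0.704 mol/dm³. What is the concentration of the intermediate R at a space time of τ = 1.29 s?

The intermediate concentration in a first-order A→B→C sequence is C_R = k₁C_{A0}(e^(−k₁τ) − e^(−k₂τ))/(k₂−k₁).
e^(−k₁τ) = e^(−0.133×1.29) = e^(−0.1716) = 0.8423; e^(−k₂τ) = e^(−2.322) = 0.09808.
C_R = 0.133×0.704/(1.80−0.133) × (0.8423−0.09808) = 0.05617×0.7443 = 0.04180 mol/dm³.

0.0418 mol/dm³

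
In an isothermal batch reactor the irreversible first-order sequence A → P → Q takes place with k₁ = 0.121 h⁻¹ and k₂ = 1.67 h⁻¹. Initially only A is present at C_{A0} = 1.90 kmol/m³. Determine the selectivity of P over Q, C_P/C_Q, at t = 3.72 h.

0.159

Solving the coupled first-order balances gives C_P(t) = [k₁/(k₂−k₁)]·C_{A0}·(e^(−k₁t) − e^(−k₂t)).
e^(−k₁t) = e^(−0.121×3.72) = e^(−0.4501) = 0.6376; e^(−k₂t) = e^(−6.212) = 0.002004.
C_P = 0.121×1.90/(1.67−0.121) × (0.6376−0.002004) = 0.1484×0.6355 = 0.09433 kmol/m³.
C_A = C_{A0}e^(−k₁t) = 1.211 kmol/m³, so C_Q = C_{A0}−C_A−C_P = 0.5943 kmol/m³; C_P/C_Q = 0.159.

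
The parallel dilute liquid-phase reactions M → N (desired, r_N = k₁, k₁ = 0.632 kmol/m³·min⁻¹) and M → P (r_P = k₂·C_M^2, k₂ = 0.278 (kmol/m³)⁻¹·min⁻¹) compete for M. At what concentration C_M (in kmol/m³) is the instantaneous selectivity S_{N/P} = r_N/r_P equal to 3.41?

S_{N/P} = (k₁/k₂)·C_M^-2 ⇒ C_M = (S·k₂/k₁)^(-0.5).
= (3.41×0.278/0.632)^(-0.5) = (1.500)^(-0.5) = 0.817 kmol/m³.

0.817 kmol/m³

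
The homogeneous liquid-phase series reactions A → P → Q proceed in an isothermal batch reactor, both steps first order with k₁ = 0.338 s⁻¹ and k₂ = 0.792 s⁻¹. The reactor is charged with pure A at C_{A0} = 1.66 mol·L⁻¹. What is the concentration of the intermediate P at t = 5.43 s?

The intermediate concentration in a first-order A→B→C sequence is C_P = k₁C_{A0}(e^(−k₁t) − e^(−k₂t))/(k₂−k₁).
e^(−k₁t) = e^(−0.338×5.43) = e^(−1.835) = 0.1596; e^(−k₂t) = e^(−4.301) = 0.01356.
C_P = 0.338×1.66/(0.792−0.338) × (0.1596−0.01356) = 1.236×0.1460 = 0.1804 mol·L⁻¹.

0.180 mol·L⁻¹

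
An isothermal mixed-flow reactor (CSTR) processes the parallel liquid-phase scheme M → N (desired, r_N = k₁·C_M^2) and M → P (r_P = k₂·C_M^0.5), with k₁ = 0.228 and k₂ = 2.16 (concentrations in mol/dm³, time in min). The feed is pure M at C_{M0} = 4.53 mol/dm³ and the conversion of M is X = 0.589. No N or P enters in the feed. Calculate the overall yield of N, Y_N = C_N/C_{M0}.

0.125

Exit C_M = C_{M0}(1−X) = 4.53×0.411 = 1.862 mol/dm³.
In a CSTR the entire volume is at exit conditions, so r_N = 0.228×1.862^2 = 0.7903 and r_P = 2.16×1.862^0.5 = 2.947.
Fraction of consumed M going to N: r_N/(r_N+r_P) = 0.2115.
C_N = 0.2115·C_{M0}·X = 0.2115×4.53×0.589 = 0.564 mol/dm³; Y_N = C_N/C_{M0} = 0.125.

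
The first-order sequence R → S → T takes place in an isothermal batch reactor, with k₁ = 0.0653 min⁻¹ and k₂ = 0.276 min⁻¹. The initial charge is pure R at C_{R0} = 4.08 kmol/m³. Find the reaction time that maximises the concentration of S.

6.84 min

For first-order series the maximum of C_S occurs at t_opt = ln(k₂/k₁)/(k₂−k₁).
= ln(0.276/0.0653)/(0.276−0.0653) = ln(4.227)/0.2107 = 1.441/0.2107 = 6.84 min.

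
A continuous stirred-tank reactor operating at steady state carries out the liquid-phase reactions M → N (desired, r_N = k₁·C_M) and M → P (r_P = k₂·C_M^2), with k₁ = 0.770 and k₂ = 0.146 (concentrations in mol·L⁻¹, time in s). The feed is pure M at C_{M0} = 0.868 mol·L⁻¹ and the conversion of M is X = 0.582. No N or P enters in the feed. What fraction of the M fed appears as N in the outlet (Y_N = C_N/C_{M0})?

0.545

Exit C_M = C_{M0}(1−X) = 0.868×0.418 = 0.3628 mol·L⁻¹.
In a CSTR the entire volume is at exit conditions, so r_N = 0.770×0.3628 = 0.2794 and r_P = 0.146×0.3628^2 = 0.01922.
Fraction of consumed M going to N: r_N/(r_N+r_P) = 0.9356.
C_N = 0.9356·C_{M0}·X = 0.9356×0.868×0.582 = 0.473 mol·L⁻¹; Y_N = C_N/C_{M0} = 0.545.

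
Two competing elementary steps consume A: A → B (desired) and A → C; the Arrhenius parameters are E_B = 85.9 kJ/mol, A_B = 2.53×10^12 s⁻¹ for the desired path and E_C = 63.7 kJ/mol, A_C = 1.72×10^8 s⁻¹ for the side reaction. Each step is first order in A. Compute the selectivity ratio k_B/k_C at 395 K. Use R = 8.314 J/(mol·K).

17.1

k_B/k_C = (A_B/A_C)·exp[−(E_B−E_C)/(RT)] = (A_B/A_C)·exp[(E_C−E_B)/(RT)].
(E_C−E_B)/(RT) = (63.7−85.9)×10³/(8.314×395) = -22200/3284 = -6.760.
k_B/k_C = (2.53×10^12/1.72×10^8)·exp(-6.760) = 14709 × 0.001159 = 17.1.
Since E_B > E_C, raising the temperature improves selectivity toward B.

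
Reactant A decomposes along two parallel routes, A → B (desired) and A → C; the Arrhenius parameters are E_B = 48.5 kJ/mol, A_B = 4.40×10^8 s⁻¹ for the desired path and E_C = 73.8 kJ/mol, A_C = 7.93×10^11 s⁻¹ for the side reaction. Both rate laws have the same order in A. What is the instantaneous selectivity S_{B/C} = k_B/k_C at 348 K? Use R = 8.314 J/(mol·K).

With equal orders, S_{B/C} = k_B/k_C = (A_B/A_C)·exp[(E_C−E_B)/(RT)].
(E_C−E_B)/(RT) = (73.8−48.5)×10³/(8.314×348) = 25300/2893 = 8.744.
k_B/k_C = (4.40×10^8/7.93×10^11)·exp(8.744) = 5.549×10^-4 × 6276 = 3.48.

3.48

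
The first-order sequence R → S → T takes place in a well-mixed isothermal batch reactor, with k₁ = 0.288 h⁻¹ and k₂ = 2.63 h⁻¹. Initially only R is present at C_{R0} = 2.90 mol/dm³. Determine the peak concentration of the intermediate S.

0.242 mol/dm³

Evaluating C_S at t_opt = ln(k₂/k₁)/(k₂−k₁) gives C_{S,max}/C_{R0} = (k₁/k₂)^[k₂/(k₂−k₁)].
= (0.288/2.63)^(2.63/(2.63−0.288)) = (0.1095)^(1.123) = 0.08343.
C_{S,max} = 0.08343×2.90 = 0.242 mol/dm³.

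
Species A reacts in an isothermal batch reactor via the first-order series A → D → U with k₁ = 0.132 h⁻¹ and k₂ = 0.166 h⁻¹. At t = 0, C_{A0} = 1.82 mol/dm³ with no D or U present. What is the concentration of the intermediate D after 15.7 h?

0.368 mol/dm³

The intermediate concentration in a first-order A→B→C sequence is C_D = k₁C_{A0}(e^(−k₁t) − e^(−k₂t))/(k₂−k₁).
e^(−k₁t) = e^(−0.132×15.7) = e^(−2.072) = 0.1259; e^(−k₂t) = e^(−2.606) = 0.07381.
C_D = 0.132×1.82/(0.166−0.132) × (0.1259−0.07381) = 7.066×0.05207 = 0.3679 mol/dm³.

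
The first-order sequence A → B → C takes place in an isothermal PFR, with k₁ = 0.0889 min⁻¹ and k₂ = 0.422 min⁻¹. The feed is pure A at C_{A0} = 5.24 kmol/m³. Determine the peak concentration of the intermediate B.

0.728 kmol/m³

For a first-order series the maximum intermediate yield is C_{B,max}/C_{A0} = (k₁/k₂)^[k₂/(k₂−k₁)].
= (0.0889/0.422)^(0.422/(0.422−0.0889)) = (0.2107)^(1.267) = 0.1390.
C_{B,max} = 0.1390×5.24 = 0.728 kmol/m³.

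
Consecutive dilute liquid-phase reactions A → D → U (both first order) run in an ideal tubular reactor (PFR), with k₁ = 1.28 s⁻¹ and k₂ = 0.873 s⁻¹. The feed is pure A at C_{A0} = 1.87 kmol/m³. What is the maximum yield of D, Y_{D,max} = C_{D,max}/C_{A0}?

0.440

For a first-order series the maximum intermediate yield is C_{D,max}/C_{A0} = (k₁/k₂)^[k₂/(k₂−k₁)].
= (1.28/0.873)^(0.873/(0.873−1.28)) = (1.466)^(-2.145) = 0.4401.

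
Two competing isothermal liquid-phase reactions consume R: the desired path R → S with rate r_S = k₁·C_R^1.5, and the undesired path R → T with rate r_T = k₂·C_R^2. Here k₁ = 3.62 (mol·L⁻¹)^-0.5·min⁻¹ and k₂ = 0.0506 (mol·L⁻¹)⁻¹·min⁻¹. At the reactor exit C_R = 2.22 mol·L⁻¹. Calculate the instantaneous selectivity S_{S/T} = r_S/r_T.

48.0

S_{S/T} = r_S/r_T = (k₁·C_R^1.5)/(k₂·C_R^2) = (k₁/k₂)·C_R^-0.5.
= (3.62×2.220^1.5) / (0.0506×2.220^2) = 11.97/0.2494 = 48.0.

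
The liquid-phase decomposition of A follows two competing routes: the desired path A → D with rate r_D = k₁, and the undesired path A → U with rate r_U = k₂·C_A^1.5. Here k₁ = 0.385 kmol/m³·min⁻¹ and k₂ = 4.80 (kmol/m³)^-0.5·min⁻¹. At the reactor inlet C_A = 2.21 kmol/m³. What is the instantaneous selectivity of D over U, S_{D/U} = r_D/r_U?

0.0244

S_{D/U} = r_D/r_U = (k₁)/(k₂·C_A^1.5) = (k₁/k₂)·C_A^-1.5.
= (0.385) / (4.80×2.210^1.5) = 0.3850/15.77 = 0.0244.
The undesired path is higher order in A, so low C_A (CSTR or dilute feed) favours D.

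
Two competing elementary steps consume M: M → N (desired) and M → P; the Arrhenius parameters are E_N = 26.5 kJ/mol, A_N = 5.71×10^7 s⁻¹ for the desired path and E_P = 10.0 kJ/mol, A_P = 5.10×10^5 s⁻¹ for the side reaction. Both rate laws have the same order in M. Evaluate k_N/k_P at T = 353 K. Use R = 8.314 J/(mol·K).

0.405

With equal orders, S_{N/P} = k_N/k_P = (A_N/A_P)·exp[(E_P−E_N)/(RT)].
(E_P−E_N)/(RT) = (10.0−26.5)×10³/(8.314×353) = -16500/2935 = -5.622.
k_N/k_P = (5.71×10^7/5.10×10^5)·exp(-5.622) = 112.0 × 0.003617 = 0.405.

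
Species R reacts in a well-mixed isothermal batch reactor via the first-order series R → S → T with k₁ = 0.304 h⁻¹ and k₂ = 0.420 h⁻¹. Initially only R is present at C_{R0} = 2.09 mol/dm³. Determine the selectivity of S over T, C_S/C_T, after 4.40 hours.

0.594

The intermediate concentration in a first-order A→B→C sequence is C_S = k₁C_{R0}(e^(−k₁t) − e^(−k₂t))/(k₂−k₁).
e^(−k₁t) = e^(−0.304×4.40) = e^(−1.338) = 0.2625; e^(−k₂t) = e^(−1.848) = 0.1576.
C_S = 0.304×2.09/(0.420−0.304) × (0.2625−0.1576) = 5.477×0.1049 = 0.5747 mol/dm³.
C_R = C_{R0}e^(−k₁t) = 0.5486 mol/dm³, so C_T = C_{R0}−C_R−C_S = 0.9667 mol/dm³; C_S/C_T = 0.594.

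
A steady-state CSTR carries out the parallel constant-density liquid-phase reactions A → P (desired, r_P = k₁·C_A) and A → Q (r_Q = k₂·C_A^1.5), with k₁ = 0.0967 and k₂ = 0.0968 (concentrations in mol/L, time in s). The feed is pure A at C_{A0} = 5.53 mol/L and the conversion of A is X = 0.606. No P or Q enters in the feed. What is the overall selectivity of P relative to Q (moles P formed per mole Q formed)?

0.677

Exit C_A = C_{A0}(1−X) = 5.53×0.394 = 2.179 mol/L.
Rates in a CSTR are evaluated at the outlet concentration: r_P = 0.0967×2.179 = 0.2107, r_Q = 0.0968×2.179^1.5 = 0.3113.
Overall selectivity = C_P/C_Q = r_Pτ/(r_Qτ) = r_P/r_Q = 0.677.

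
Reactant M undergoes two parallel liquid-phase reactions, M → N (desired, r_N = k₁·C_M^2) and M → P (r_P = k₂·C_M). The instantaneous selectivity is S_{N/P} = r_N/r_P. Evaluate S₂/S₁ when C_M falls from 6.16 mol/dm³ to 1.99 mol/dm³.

S_{N/P} = (k₁/k₂)·C_M, so S₂/S₁ = (C_{M,2}/C_{M,1}).
= 1.99/6.16 = 0.323.
Selectivity toward N falls as C_M falls — high-concentration operation is favoured.

0.323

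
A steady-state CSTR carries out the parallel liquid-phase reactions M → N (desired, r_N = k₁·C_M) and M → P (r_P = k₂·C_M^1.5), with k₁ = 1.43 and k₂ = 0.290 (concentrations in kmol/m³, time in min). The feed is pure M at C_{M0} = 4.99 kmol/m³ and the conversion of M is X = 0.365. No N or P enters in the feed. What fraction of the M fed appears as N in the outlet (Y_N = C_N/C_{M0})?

Exit C_M = C_{M0}(1−X) = 4.99×0.635 = 3.169 kmol/m³.
A CSTR operates uniformly at the exit composition, giving r_N = 4.531 and r_P = 1.636 (each k·C_M^n at C_M = 3.169).
Fraction of consumed M going to N: r_N/(r_N+r_P) = 0.7348.
C_N = 0.7348·C_{M0}·X = 0.7348×4.99×0.365 = 1.34 kmol/m³; Y_N = C_N/C_{M0} = 0.268.

0.268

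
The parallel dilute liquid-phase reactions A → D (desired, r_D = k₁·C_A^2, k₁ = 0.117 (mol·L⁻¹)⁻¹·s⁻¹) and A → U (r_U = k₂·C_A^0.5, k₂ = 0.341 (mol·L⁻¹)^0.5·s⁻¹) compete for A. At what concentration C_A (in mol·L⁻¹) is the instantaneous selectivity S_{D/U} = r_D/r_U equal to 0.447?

S_{D/U} = (k₁/k₂)·C_A^1.5 ⇒ C_A = (S·k₂/k₁)^(1/1.5).
= (0.447×0.341/0.117)^(0.6667) = (1.303)^(0.6667) = 1.19 mol·L⁻¹.

1.19 mol·L⁻¹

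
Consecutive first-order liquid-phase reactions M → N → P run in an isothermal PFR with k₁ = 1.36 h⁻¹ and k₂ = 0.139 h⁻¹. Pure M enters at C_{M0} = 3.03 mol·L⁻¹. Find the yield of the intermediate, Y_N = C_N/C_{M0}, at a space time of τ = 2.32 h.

0.759

For first-order series with pure M initially, C_N(τ) = k₁C_{M0}/(k₂−k₁)·(e^(−k₁τ) − e^(−k₂τ)).
e^(−k₁τ) = e^(−1.36×2.32) = e^(−3.155) = 0.04263; e^(−k₂τ) = e^(−0.3225) = 0.7244.
C_N = 1.36×3.03/(0.139−1.36) × (0.04263−0.7244) = (-3.375)×(-0.6817) = 2.301 mol·L⁻¹.
Y_N = C_N/C_{M0} = 2.301/3.03 = 0.759.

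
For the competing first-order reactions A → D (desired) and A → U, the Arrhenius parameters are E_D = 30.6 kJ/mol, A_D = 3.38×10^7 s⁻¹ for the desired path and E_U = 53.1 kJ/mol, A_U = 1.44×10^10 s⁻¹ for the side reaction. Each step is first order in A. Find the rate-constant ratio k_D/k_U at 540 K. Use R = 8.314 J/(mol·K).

k_D/k_U = (A_D/A_U)·exp[−(E_D−E_U)/(RT)] = (A_D/A_U)·exp[(E_U−E_D)/(RT)].
(E_U−E_D)/(RT) = (53.1−30.6)×10³/(8.314×540) = 22500/4490 = 5.012.
k_D/k_U = (3.38×10^7/1.44×10^10)·exp(5.012) = 0.002347 × 150.1 = 0.352.

0.352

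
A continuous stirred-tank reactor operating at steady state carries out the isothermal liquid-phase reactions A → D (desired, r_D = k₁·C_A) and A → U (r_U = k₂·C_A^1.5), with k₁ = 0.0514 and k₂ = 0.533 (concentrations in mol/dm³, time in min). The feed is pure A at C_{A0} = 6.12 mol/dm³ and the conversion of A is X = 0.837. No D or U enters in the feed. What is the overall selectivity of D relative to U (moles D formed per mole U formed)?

Exit C_A = C_{A0}(1−X) = 6.12×0.163 = 0.9976 mol/dm³.
A CSTR operates uniformly at the exit composition, giving r_D = 0.05127 and r_U = 0.5311 (each k·C_A^n at C_A = 0.9976).
Overall selectivity = C_D/C_U = r_Dτ/(r_Uτ) = r_D/r_U = 0.0966.

0.0966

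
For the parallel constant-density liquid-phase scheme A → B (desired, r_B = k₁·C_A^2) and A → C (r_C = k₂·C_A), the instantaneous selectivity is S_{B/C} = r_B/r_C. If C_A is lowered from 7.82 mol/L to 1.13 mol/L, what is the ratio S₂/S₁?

0.145

S_{B/C} = (k₁/k₂)·C_A, so S₂/S₁ = (C_{A,2}/C_{A,1}).
= 1.13/7.82 = 0.145.
Selectivity toward B falls as C_A falls — high-concentration operation is favoured.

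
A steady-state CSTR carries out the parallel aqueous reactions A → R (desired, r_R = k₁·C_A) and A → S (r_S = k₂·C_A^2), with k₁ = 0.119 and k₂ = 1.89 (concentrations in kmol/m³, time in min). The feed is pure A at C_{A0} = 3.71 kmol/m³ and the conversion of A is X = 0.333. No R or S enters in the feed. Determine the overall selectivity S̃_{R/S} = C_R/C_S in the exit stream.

Exit C_A = C_{A0}(1−X) = 3.71×0.667 = 2.475 kmol/m³.
In a CSTR the entire volume is at exit conditions, so r_R = 0.119×2.475 = 0.2945 and r_S = 1.89×2.475^2 = 11.57.
Overall selectivity = C_R/C_S = r_Rτ/(r_Sτ) = r_R/r_S = 0.0254.

0.0254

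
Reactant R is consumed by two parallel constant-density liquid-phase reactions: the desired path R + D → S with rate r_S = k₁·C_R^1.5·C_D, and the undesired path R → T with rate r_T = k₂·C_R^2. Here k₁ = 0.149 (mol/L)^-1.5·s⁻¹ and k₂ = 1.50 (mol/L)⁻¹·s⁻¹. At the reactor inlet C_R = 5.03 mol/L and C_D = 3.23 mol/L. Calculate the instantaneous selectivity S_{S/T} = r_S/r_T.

S_{S/T} = r_S/r_T = (k₁·C_R^1.5·C_D)/(k₂·C_R^2) = (k₁/k₂)·C_R^-0.5·C_D.
= (0.149×5.030^1.5×3.230) / (1.50×5.030^2) = 5.429/37.95 = 0.143.

0.143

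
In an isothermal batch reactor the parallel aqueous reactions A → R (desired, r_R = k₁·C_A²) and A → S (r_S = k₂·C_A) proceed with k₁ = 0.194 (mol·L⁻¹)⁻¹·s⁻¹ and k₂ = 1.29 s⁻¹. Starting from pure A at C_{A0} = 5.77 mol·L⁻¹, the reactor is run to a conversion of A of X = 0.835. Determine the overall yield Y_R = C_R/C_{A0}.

C_A = C_{A0}(1−X) = 0.9521 mol·L⁻¹.
Along a PFR/batch, dC_S/dC_A = −r_S/(r_R+r_S) = −k₂/(k₂+k₁·C_A).
Integrating from C_{A0} to C_A: C_S = (1.29/0.194)·ln[(1.29+0.194·5.77)/(1.29+0.194·0.952)] = 6.649·ln(2.409/1.475) = 3.264 mol·L⁻¹.
Then C_R = (C_{A0}−C_A) − C_S = 4.818 − 3.264 = 1.554 mol·L⁻¹.
Y_R = C_R/C_{A0} = 1.554/5.77 = 0.269.

0.269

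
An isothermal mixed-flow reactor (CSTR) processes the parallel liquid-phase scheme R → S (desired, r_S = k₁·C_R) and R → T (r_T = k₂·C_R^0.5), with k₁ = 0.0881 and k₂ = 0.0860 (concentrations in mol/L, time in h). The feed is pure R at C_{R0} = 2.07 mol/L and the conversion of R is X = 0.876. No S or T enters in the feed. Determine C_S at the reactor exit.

0.620 mol/L

Exit C_R = C_{R0}(1−X) = 2.07×0.124 = 0.2567 mol/L.
A CSTR operates uniformly at the exit composition, giving r_S = 0.02261 and r_T = 0.04357 (each k·C_R^n at C_R = 0.2567).
Fraction of consumed R going to S: r_S/(r_S+r_T) = 0.3417.
C_S = 0.3417·C_{R0}·X = 0.3417×2.07×0.876 = 0.620 mol/L.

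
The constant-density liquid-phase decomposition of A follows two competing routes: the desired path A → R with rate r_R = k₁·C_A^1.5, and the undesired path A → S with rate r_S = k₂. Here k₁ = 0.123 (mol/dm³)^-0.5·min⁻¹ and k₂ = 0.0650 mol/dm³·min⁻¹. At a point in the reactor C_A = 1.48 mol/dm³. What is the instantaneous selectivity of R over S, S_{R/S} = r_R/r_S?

S_{R/S} = r_R/r_S = (k₁·C_A^1.5)/(k₂) = (k₁/k₂)·C_A^1.5.
= (0.123×1.480^1.5) / (0.0650) = 0.2215/0.06500 = 3.41.
Since the desired path is higher order in A, keeping C_A high (PFR or concentrated feed) favours R.

3.41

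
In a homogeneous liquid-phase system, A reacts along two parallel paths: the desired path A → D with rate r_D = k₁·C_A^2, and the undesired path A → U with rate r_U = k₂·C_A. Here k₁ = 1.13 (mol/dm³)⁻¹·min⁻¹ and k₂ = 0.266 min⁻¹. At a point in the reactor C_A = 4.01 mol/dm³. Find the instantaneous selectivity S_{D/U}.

17.0

S_{D/U} = r_D/r_U = (k₁·C_A^2)/(k₂·C_A) = (k₁/k₂)·C_A.
= (1.13×4.010^2) / (0.266×4.010) = 18.17/1.067 = 17.0.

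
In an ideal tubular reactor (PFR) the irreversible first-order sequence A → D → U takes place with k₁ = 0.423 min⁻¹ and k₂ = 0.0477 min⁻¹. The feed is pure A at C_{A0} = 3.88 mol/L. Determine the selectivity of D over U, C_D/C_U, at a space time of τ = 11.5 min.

For first-order series with pure A initially, C_D(τ) = k₁C_{A0}/(k₂−k₁)·(e^(−k₁τ) − e^(−k₂τ)).
e^(−k₁τ) = e^(−0.423×11.5) = e^(−4.864) = 0.007716; e^(−k₂τ) = e^(−0.5485) = 0.5778.
C_D = 0.423×3.88/(0.0477−0.423) × (0.007716−0.5778) = (-4.373)×(-0.5701) = 2.493 mol/L.
C_A = C_{A0}e^(−k₁τ) = 0.02994 mol/L, so C_U = C_{A0}−C_A−C_D = 1.357 mol/L; C_D/C_U = 1.84.

1.84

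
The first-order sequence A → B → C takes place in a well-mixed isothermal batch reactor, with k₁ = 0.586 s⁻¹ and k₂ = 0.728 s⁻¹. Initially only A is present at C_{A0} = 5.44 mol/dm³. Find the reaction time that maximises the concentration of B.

1.53 s

Setting dC_B/dt = 0 gives t_opt = ln(k₂/k₁)/(k₂−k₁).
= ln(0.728/0.586)/(0.728−0.586) = ln(1.242)/0.1420 = 0.2170/0.1420 = 1.53 s.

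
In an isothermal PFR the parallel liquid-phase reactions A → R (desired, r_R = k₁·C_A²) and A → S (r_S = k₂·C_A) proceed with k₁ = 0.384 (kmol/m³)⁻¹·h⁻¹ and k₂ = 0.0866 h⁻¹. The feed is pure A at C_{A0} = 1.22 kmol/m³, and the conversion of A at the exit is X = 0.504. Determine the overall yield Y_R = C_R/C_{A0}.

C_A = C_{A0}(1−X) = 0.6051 kmol/m³.
Along a PFR/batch, dC_S/dC_A = −r_S/(r_R+r_S) = −k₂/(k₂+k₁·C_A).
Integrating from C_{A0} to C_A: C_S = (0.0866/0.384)·ln[(0.0866+0.384·1.22)/(0.0866+0.384·0.605)] = 0.2255·ln(0.5551/0.3190) = 0.1249 kmol/m³.
Then C_R = (C_{A0}−C_A) − C_S = 0.6149 − 0.1249 = 0.4899 kmol/m³.
Y_R = C_R/C_{A0} = 0.4899/1.22 = 0.402.

0.402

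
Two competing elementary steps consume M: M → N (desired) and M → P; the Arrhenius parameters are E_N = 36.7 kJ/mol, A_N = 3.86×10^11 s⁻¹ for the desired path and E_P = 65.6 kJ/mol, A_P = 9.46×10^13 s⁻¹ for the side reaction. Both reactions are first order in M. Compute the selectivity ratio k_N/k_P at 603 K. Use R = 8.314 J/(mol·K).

1.30

With equal orders, S_{N/P} = k_N/k_P = (A_N/A_P)·exp[(E_P−E_N)/(RT)].
(E_P−E_N)/(RT) = (65.6−36.7)×10³/(8.314×603) = 28900/5013 = 5.765.
k_N/k_P = (3.86×10^11/9.46×10^13)·exp(5.765) = 0.004080 × 318.8 = 1.30.
Since E_N < E_P, lowering the temperature improves selectivity toward N.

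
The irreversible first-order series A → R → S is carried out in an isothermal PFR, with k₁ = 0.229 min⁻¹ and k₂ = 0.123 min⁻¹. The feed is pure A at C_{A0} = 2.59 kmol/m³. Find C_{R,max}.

1.26 kmol/m³

Evaluating C_R at τ_opt = ln(k₂/k₁)/(k₂−k₁) gives C_{R,max}/C_{A0} = (k₁/k₂)^[k₂/(k₂−k₁)].
= (0.229/0.123)^(0.123/(0.123−0.229)) = (1.862)^(-1.160) = 0.4862.
C_{R,max} = 0.4862×2.59 = 1.26 kmol/m³.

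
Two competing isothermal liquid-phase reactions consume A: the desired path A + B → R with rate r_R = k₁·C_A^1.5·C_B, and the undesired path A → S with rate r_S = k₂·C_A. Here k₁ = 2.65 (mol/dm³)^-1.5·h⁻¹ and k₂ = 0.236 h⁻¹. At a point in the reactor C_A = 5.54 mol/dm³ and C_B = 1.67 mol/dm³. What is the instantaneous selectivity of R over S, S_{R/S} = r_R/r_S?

44.1

S_{R/S} = r_R/r_S = (k₁·C_A^1.5·C_B)/(k₂·C_A) = (k₁/k₂)·C_A^0.5·C_B.
= (2.65×5.540^1.5×1.670) / (0.236×5.540) = 57.71/1.307 = 44.1.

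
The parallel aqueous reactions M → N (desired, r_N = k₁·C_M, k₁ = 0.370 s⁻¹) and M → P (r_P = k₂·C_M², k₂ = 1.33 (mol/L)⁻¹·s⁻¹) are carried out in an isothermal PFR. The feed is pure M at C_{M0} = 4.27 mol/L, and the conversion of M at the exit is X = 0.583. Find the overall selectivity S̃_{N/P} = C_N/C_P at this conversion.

0.0972

C_M = C_{M0}(1−X) = 1.781 mol/L.
Along a PFR/batch, dC_N/dC_M = −r_N/(r_N+r_P) = −k₁/(k₁+k₂·C_M).
Integrating from C_{M0} to C_M: C_N = (0.370/1.33)·ln[(0.370+1.33·4.27)/(0.370+1.33·1.78)] = 0.2782·ln(6.049/2.738) = 0.2205 mol/L.
C_P = (C_{M0}−C_M)−C_N = 2.269 mol/L; S̃_{N/P} = 0.2205/2.269 = 0.0972.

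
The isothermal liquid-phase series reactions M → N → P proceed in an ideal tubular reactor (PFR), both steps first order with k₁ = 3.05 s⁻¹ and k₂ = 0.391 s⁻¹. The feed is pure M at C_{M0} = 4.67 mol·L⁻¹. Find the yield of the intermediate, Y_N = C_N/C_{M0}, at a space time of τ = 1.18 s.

0.692

The intermediate concentration in a first-order A→B→C sequence is C_N = k₁C_{M0}(e^(−k₁τ) − e^(−k₂τ))/(k₂−k₁).
e^(−k₁τ) = e^(−3.05×1.18) = e^(−3.599) = 0.02735; e^(−k₂τ) = e^(−0.4614) = 0.6304.
C_N = 3.05×4.67/(0.391−3.05) × (0.02735−0.6304) = (-5.357)×(-0.6031) = 3.230 mol·L⁻¹.
Y_N = C_N/C_{M0} = 3.230/4.67 = 0.692.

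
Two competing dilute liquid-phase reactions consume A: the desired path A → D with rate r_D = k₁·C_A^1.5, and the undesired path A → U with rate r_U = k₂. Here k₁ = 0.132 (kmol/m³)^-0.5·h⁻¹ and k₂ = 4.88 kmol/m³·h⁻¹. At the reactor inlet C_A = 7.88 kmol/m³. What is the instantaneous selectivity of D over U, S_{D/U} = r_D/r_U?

0.598

S_{D/U} = r_D/r_U = (k₁·C_A^1.5)/(k₂) = (k₁/k₂)·C_A^1.5.
= (0.132×7.880^1.5) / (4.88) = 2.920/4.880 = 0.598.
Since the desired path is higher order in A, keeping C_A high (PFR or concentrated feed) favours D.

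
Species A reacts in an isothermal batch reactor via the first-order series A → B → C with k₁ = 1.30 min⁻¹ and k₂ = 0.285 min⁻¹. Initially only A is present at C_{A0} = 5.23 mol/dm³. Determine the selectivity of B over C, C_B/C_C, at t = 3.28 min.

For first-order series with pure A initially, C_B(t) = k₁C_{A0}/(k₂−k₁)·(e^(−k₁t) − e^(−k₂t)).
e^(−k₁t) = e^(−1.30×3.28) = e^(−4.264) = 0.01407; e^(−k₂t) = e^(−0.9348) = 0.3927.
C_B = 1.30×5.23/(0.285−1.30) × (0.01407−0.3927) = (-6.699)×(-0.3786) = 2.536 mol/dm³.
C_A = C_{A0}e^(−k₁t) = 0.07356 mol/dm³, so C_C = C_{A0}−C_A−C_B = 2.620 mol/dm³; C_B/C_C = 0.968.

0.968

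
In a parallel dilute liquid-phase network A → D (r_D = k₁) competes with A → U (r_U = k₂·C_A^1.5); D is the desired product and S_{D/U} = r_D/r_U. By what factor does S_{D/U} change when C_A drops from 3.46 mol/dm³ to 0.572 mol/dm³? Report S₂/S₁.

14.9

S_{D/U} = (k₁/k₂)·C_A^-1.5, so S₂/S₁ = (C_{A,2}/C_{A,1})^-1.5.
= (0.572/3.46)^(-1.5) = (0.1653)^(-1.5) = 14.9.
Selectivity toward D rises as C_A falls — low-concentration operation is favoured.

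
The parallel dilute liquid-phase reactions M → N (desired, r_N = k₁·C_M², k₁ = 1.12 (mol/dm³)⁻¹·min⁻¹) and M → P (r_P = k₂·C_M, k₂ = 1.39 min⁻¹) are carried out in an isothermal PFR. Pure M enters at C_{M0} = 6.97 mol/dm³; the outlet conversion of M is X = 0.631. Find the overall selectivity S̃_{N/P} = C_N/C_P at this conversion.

3.62

C_M = C_{M0}(1−X) = 2.572 mol/dm³.
Along a PFR/batch, dC_P/dC_M = −r_P/(r_N+r_P) = −k₂/(k₂+k₁·C_M).
Integrating from C_{M0} to C_M: C_P = (1.39/1.12)·ln[(1.39+1.12·6.97)/(1.39+1.12·2.57)] = 1.241·ln(9.196/4.271) = 0.9520 mol/dm³.
Then C_N = (C_{M0}−C_M) − C_P = 4.398 − 0.9520 = 3.446 mol/dm³.
S̃_{N/P} = C_N/C_P = 3.446/0.9520 = 3.62.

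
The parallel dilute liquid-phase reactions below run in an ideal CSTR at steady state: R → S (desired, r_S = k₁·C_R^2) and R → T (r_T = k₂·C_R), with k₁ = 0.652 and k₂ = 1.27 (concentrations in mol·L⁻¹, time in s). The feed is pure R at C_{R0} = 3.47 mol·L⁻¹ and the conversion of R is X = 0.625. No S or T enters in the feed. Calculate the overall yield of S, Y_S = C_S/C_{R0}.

Exit C_R = C_{R0}(1−X) = 3.47×0.375 = 1.301 mol·L⁻¹.
In a CSTR the entire volume is at exit conditions, so r_S = 0.652×1.301^2 = 1.104 and r_T = 1.27×1.301 = 1.653.
Fraction of consumed R going to S: r_S/(r_S+r_T) = 0.4005.
C_S = 0.4005·C_{R0}·X = 0.4005×3.47×0.625 = 0.869 mol·L⁻¹; Y_S = C_S/C_{R0} = 0.250.

0.250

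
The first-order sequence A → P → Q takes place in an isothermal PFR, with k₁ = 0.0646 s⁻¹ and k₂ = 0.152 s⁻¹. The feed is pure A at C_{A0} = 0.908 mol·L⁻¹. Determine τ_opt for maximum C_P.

The intermediate peaks when r₁ = r₂, i.e. k₁e^(−k₁τ) = k₂e^(−k₂τ), giving τ_opt = ln(k₂/k₁)/(k₂−k₁).
= ln(0.152/0.0646)/(0.152−0.0646) = ln(2.353)/0.08740 = 0.8557/0.08740 = 9.79 s.

9.79 s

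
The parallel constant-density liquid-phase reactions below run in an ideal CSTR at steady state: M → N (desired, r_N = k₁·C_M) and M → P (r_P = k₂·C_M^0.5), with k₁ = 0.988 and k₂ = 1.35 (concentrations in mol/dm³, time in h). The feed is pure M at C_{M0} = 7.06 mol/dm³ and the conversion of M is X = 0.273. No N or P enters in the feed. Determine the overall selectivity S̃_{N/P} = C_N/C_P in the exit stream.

Exit C_M = C_{M0}(1−X) = 7.06×0.727 = 5.133 mol/dm³.
Rates in a CSTR are evaluated at the outlet concentration: r_N = 0.988×5.133 = 5.071, r_P = 1.35×5.133^0.5 = 3.058.
Overall selectivity = C_N/C_P = r_Nτ/(r_Pτ) = r_N/r_P = 1.66.

1.66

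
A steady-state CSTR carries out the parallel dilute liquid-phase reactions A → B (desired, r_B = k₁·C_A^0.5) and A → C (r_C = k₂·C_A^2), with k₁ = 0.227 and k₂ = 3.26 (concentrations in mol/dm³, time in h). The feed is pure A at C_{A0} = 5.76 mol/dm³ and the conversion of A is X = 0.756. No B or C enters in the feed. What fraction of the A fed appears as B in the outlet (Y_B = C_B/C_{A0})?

Exit C_A = C_{A0}(1−X) = 5.76×0.244 = 1.405 mol/dm³.
A CSTR operates uniformly at the exit composition, giving r_B = 0.2691 and r_C = 6.439 (each k·C_A^n at C_A = 1.405).
Fraction of consumed A going to B: r_B/(r_B+r_C) = 0.04012.
C_B = 0.04012·C_{A0}·X = 0.04012×5.76×0.756 = 0.175 mol/dm³; Y_B = C_B/C_{A0} = 0.0303.

0.0303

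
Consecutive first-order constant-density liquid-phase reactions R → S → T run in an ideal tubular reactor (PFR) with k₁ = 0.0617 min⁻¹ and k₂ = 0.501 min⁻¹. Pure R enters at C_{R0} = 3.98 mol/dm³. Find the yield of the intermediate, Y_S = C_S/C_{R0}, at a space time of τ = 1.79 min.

0.0685

The intermediate concentration in a first-order A→B→C sequence is C_S = k₁C_{R0}(e^(−k₁τ) − e^(−k₂τ))/(k₂−k₁).
e^(−k₁τ) = e^(−0.0617×1.79) = e^(−0.1104) = 0.8954; e^(−k₂τ) = e^(−0.8968) = 0.4079.
C_S = 0.0617×3.98/(0.501−0.0617) × (0.8954−0.4079) = 0.5590×0.4876 = 0.2725 mol/dm³.
Y_S = C_S/C_{R0} = 0.2725/3.98 = 0.0685.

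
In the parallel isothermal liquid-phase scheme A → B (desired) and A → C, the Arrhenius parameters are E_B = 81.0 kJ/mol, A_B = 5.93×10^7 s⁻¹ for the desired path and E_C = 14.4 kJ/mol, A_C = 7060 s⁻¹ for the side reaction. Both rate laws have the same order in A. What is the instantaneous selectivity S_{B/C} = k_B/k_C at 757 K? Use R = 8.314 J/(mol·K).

0.213

k_B/k_C = (A_B/A_C)·exp[−(E_B−E_C)/(RT)] = (A_B/A_C)·exp[(E_C−E_B)/(RT)].
(E_C−E_B)/(RT) = (14.4−81.0)×10³/(8.314×757) = -66600/6294 = -10.58.
k_B/k_C = (5.93×10^7/7060)·exp(-10.58) = 8399 × 2.537×10^-5 = 0.213.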